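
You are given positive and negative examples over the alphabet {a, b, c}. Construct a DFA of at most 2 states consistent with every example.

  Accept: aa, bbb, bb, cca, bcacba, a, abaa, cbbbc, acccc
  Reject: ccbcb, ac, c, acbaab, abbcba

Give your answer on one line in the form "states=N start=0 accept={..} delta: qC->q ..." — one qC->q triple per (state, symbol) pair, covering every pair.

states=2 start=0 accept={0} delta: 0a->0 0b->0 0c->1 1a->1 1b->1 1c->0

Grow the machine one transition at a time. Run the examples from 0; the earliest place one falls off (shortest prefix, ties alphabetical) gets sent to the lowest-numbered state that keeps every Accept/Reject pair distinguishable — a pair clashes when both reach the same state with identical unread suffix — and to a fresh state only if none does.
a: 0a undefined. 0a->0: ok.
b: 0b undefined. 0b->0: ok.
c: 0c undefined. 0c->0: no, aa/ccbcb meet in 0. Open state 1: 0c->1.
cb: 1b undefined. 1b->0: no, aa/acbaab meet in 0. 1b->1: ok.
cc: 1c undefined. 1c->0: ok.
bca: 1a undefined. 1a->0: no, aa/acbaab meet in 0. 1a->1: ok.
All examples now run through 2 states with every (state, symbol) defined. Accept strings end in {0}, Reject strings end in {1}; accept={0}.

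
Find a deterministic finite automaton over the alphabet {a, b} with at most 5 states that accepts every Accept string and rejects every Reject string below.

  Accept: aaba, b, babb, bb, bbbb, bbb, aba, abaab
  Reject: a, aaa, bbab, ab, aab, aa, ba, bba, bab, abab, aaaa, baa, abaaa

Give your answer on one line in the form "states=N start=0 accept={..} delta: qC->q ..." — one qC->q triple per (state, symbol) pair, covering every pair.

states=4 start=0 accept={0,3} delta: 0a->1 0b->0 1a->1 1b->2 2a->3 2b->0 3a->0 3b->1

State merging on the prefix tree: take the shortest (then alphabetical) example prefix whose next move is undefined and point that move at state 0, else 1, else 2, ...; a target is out if some Accept/Reject pair would then sit in one state with the same input left (inseparable). If every existing state is out, open a new one.
a: 0a undefined. 0a->0: no, aaba/ba meet in 0 with "ba" left. Open state 1: 0a->1.
b: 0b undefined. 0b->0: ok.
aa: 1a undefined. 1a->0: no, aaba/a meet in 1. 1a->1: ok.
ab: 1b undefined. 1b->0: no, aaba/a meet in 1. 1b->1: no, aaba/a meet in 1. Open state 2: 1b->2.
aba: 2a undefined. 2a->0: no, aaba/abab meet in 0. 2a->1: no, aaba/a meet in 1. 2a->2: no, aaba/bbab meet in 2. Open state 3: 2a->3.
abaa: 3a undefined. 3a->0: ok.
abab: 3b undefined. 3b->0: no, b/abab meet in 0. 3b->1: ok.
babb: 2b undefined. 2b->0: ok.
All examples now run through 4 states with every (state, symbol) defined. Accept strings end in {0,3}, Reject strings end in {1,2}; accept={0,3}.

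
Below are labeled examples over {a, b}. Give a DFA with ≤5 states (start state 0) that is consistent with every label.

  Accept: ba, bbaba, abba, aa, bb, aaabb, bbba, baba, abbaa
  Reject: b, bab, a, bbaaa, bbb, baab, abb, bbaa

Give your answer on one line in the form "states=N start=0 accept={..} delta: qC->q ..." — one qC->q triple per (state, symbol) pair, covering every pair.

Fold the examples into a partial DFA from state 0: repeatedly fix the first undefined (state, symbol) met by the shortest-then-alphabetical prefix, trying targets in increasing order and rejecting any under which an Accept and a Reject string meet in one state with the same remainder; add a state when all current targets are rejected. Accepting states are where Accept strings end.
a: 0a undefined. 0a->0: no, aa/a meet in 0. Open state 1: 0a->1.
b: 0b undefined. 0b->0: no, ba/a meet in 1. 0b->1: ok.
aa: 1a undefined. 1a->0: no, bb/baab meet in 1 with "b" left. 1a->1: no, ba/b meet in 1. Open state 2: 1a->2.
ab: 1b undefined. 1b->0: no, ba/bbaa meet in 2. 1b->1: no, bb/b meet in 1. 1b->2: ok.
aaa: 2a undefined. 2a->0: no, ba/bbaaa meet in 2. 2a->1: no, ba/baab meet in 2. 2a->2: no, ba/bbaaa meet in 2. Open state 3: 2a->3.
abb: 2b undefined. 2b->0: no, abba/b meet in 1. 2b->1: ok.
aaab: 3b undefined. 3b->0: no, bbaba/b meet in 1. 3b->1: ok.
bbaa: 3a undefined. 3a->0: ok.
All examples now run through 4 states with every (state, symbol) defined. Accept strings end in {2,3}, Reject strings end in {0,1}; accept={2,3}.

states=4 start=0 accept={2,3} delta: 0a->1 0b->1 1a->2 1b->2 2a->3 2b->1 3a->0 3b->1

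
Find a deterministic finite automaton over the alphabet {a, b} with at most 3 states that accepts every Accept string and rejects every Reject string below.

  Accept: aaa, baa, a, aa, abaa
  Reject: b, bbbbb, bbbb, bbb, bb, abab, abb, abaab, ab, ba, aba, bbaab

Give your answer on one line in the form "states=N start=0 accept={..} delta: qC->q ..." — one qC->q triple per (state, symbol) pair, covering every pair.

Fold the examples into a partial DFA from state 0: repeatedly fix the first undefined (state, symbol) met by the shortest-then-alphabetical prefix, trying targets in increasing order and rejecting any under which an Accept and a Reject string meet in one state with the same remainder; add a state when all current targets are rejected. Accepting states are where Accept strings end.
a: 0a undefined. 0a->0: ok.
b: 0b undefined. 0b->0: no, aaa/b meet in 0. Open state 1: 0b->1.
ba: 1a undefined. 1a->0: no, aaa/ba meet in 0. 1a->1: no, baa/b meet in 1. Open state 2: 1a->2.
bb: 1b undefined. 1b->0: no, aaa/bbbb meet in 0. 1b->1: ok.
baa: 2a undefined. 2a->0: ok.
abab: 2b undefined. 2b->0: no, aaa/abab meet in 0. 2b->1: ok.
All examples now run through 3 states with every (state, symbol) defined. Accept strings end in {0}, Reject strings end in {1,2}; accept={0}.

states=3 start=0 accept={0} delta: 0a->0 0b->1 1a->2 1b->1 2a->0 2b->1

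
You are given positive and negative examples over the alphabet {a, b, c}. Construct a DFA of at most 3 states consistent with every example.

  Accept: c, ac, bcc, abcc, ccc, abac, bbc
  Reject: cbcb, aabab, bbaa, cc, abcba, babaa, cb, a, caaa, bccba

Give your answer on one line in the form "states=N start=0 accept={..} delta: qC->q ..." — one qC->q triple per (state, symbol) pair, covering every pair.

states=3 start=0 accept={1} delta: 0a->0 0b->1 0c->1 1a->2 1b->0 1c->0 2a->0 2b->0 2c->1

State merging on the prefix tree: take the shortest (then alphabetical) example prefix whose next move is undefined and point that move at state 0, else 1, else 2, ...; a target is out if some Accept/Reject pair would then sit in one state with the same input left (inseparable). If every existing state is out, open a new one.
a: 0a undefined. 0a->0: ok.
b: 0b undefined. 0b->0: no, bcc/cc meet in 0 with "cc" left. Open state 1: 0b->1.
c: 0c undefined. 0c->0: no, c/cc meet in 0. 0c->1: ok.
ba: 1a undefined. 1a->0: no, c/aabab meet in 1. 1a->1: no, c/caaa meet in 1. Open state 2: 1a->2.
bb: 1b undefined. 1b->0: ok.
bc: 1c undefined. 1c->0: ok.
bab: 2b undefined. 2b->0: ok.
caa: 2a undefined. 2a->0: ok.
abac: 2c undefined. 2c->0: no, abac/cbcb meet in 0. 2c->1: ok.
All examples now run through 3 states with every (state, symbol) defined. Accept strings end in {1}, Reject strings end in {0,2}; accept={1}.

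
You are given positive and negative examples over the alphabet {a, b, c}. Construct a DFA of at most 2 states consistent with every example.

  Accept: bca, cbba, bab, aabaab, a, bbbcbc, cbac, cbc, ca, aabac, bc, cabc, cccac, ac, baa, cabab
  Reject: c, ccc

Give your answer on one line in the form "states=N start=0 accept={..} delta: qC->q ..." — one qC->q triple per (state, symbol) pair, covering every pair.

State merging on the prefix tree: take the shortest (then alphabetical) example prefix whose next move is undefined and point that move at state 0, else 1, else 2, ...; a target is out if some Accept/Reject pair would then sit in one state with the same input left (inseparable). If every existing state is out, open a new one.
a: 0a undefined. 0a->0: no, ac/c meet in 0 with "c" left. Open state 1: 0a->1.
b: 0b undefined. 0b->0: no, bc/c meet in 0 with "c" left. 0b->1: ok.
c: 0c undefined. 0c->0: ok.
aa: 1a undefined. 1a->0: no, cbac/c meet in 0. 1a->1: ok.
ac: 1c undefined. 1c->0: no, cbac/c meet in 0. 1c->1: ok.
bb: 1b undefined. 1b->0: no, bab/c meet in 0. 1b->1: ok.
All examples now run through 2 states with every (state, symbol) defined. Accept strings end in {1}, Reject strings end in {0}; accept={1}.

states=2 start=0 accept={1} delta: 0a->1 0b->1 0c->0 1a->1 1b->1 1c->1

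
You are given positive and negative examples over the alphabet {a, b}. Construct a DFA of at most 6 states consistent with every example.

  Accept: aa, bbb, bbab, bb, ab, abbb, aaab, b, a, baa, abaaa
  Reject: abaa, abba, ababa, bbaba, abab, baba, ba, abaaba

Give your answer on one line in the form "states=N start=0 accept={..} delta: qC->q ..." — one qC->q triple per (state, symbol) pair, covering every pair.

states=6 start=0 accept={0,1,2,3} delta: 0a->1 0b->2 1a->0 1b->3 2a->4 2b->0 3a->5 3b->2 4a->0 4b->2 5a->4 5b->5

State merging on the prefix tree: take the shortest (then alphabetical) example prefix whose next move is undefined and point that move at state 0, else 1, else 2, ...; a target is out if some Accept/Reject pair would then sit in one state with the same input left (inseparable). If every existing state is out, open a new one.
a: 0a undefined. 0a->0: no, baa/abaa meet in 0 with "baa" left. Open state 1: 0a->1.
b: 0b undefined. 0b->0: no, a/ba meet in 1. 0b->1: no, aa/ba meet in 1 with "a" left. Open state 2: 0b->2.
aa: 1a undefined. 1a->0: ok.
ab: 1b undefined. 1b->0: no, aa/abaa meet in 0. 1b->1: no, aa/abba meet in 0. 1b->2: no, baa/abaa meet in 2 with "aa" left. Open state 3: 1b->3.
ba: 2a undefined. 2a->0: no, aa/baba meet in 0. 2a->1: no, a/ba meet in 1. 2a->2: no, b/ba meet in 2. 2a->3: no, ab/ba meet in 3. Open state 4: 2a->4.
bb: 2b undefined. 2b->0: ok.
aba: 3a undefined. 3a->0: no, aa/bbaba meet in 0. 3a->1: no, aa/abaa meet in 0. 3a->2: no, aa/abab meet in 0. 3a->3: no, bbab/abaa meet in 3. 3a->4: no, baa/abaa meet in 4 with "a" left. Open state 5: 3a->5.
abb: 3b undefined. 3b->0: no, a/abba meet in 1. 3b->1: no, aa/abba meet in 0. 3b->2: ok.
baa: 4a undefined. 4a->0: ok.
bab: 4b undefined. 4b->0: no, a/baba meet in 1. 4b->1: no, aa/baba meet in 0. 4b->2: ok.
abaa: 5a undefined. 5a->0: no, aa/abaa meet in 0. 5a->1: no, a/abaa meet in 1. 5a->2: no, bbb/abaa meet in 2. 5a->3: no, bbab/abaa meet in 3. 5a->4: ok.
abab: 5b undefined. 5b->0: no, aa/abab meet in 0. 5b->1: no, aa/ababa meet in 0. 5b->2: no, bbb/abab meet in 2. 5b->3: no, bbab/abab meet in 3. 5b->4: no, aa/ababa meet in 0. 5b->5: ok.
All examples now run through 6 states with every (state, symbol) defined. Accept strings end in {0,1,2,3}, Reject strings end in {4,5}; accept={0,1,2,3}.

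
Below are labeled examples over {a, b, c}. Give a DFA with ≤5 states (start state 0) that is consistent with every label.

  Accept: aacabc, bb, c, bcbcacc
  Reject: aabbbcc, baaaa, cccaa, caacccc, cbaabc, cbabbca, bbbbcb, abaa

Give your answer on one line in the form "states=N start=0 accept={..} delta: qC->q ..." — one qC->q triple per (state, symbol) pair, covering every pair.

states=4 start=0 accept={1,2} delta: 0a->0 0b->1 0c->1 1a->0 1b->2 1c->2 2a->3 2b->1 2c->3 3a->1 3b->0 3c->0

State merging on the prefix tree: take the shortest (then alphabetical) example prefix whose next move is undefined and point that move at state 0, else 1, else 2, ...; a target is out if some Accept/Reject pair would then sit in one state with the same input left (inseparable). If every existing state is out, open a new one.
a: 0a undefined. 0a->0: ok.
b: 0b undefined. 0b->0: no, bb/baaaa meet in 0. Open state 1: 0b->1.
c: 0c undefined. 0c->0: no, c/cccaa meet in 0. 0c->1: ok.
ba: 1a undefined. 1a->0: ok.
bb: 1b undefined. 1b->0: no, aacabc/cbaabc meet in 1 with "c" left. 1b->1: no, aacabc/cbaabc meet in 1 with "c" left. Open state 2: 1b->2.
bc: 1c undefined. 1c->0: no, aacabc/baaaa meet in 0. 1c->1: no, aacabc/caacccc meet in 1. 1c->2: ok.
bbb: 2b undefined. 2b->0: no, aacabc/aabbbcc meet in 2. 2b->1: ok.
cba: 2a undefined. 2a->0: no, aacabc/cbaabc meet in 2. 2a->1: no, aacabc/cbaabc meet in 2. 2a->2: no, aacabc/cbaabc meet in 2. Open state 3: 2a->3.
ccc: 2c undefined. 2c->0: no, c/caacccc meet in 1. 2c->1: no, aacabc/caacccc meet in 2. 2c->2: no, aacabc/aabbbcc meet in 2. 2c->3: ok.
cbaa: 3a undefined. 3a->0: no, aacabc/cbaabc meet in 2. 3a->1: ok.
cbab: 3b undefined. 3b->0: ok.
bcbcac: 3c undefined. 3c->0: ok.
All examples now run through 4 states with every (state, symbol) defined. Accept strings end in {1,2}, Reject strings end in {0,3}; accept={1,2}.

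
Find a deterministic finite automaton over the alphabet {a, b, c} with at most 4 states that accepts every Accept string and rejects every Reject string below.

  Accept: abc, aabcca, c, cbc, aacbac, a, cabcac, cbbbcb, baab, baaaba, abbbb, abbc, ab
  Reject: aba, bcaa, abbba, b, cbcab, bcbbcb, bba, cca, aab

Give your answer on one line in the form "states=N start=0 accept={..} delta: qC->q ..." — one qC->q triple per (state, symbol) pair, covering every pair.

Grow the machine one transition at a time. Run the examples from 0; the earliest place one falls off (shortest prefix, ties alphabetical) gets sent to the lowest-numbered state that keeps every Accept/Reject pair distinguishable — a pair clashes when both reach the same state with identical unread suffix — and to a fresh state only if none does.
a: 0a undefined. 0a->0: no, ab/b meet in 0 with "b" left. Open state 1: 0a->1.
b: 0b undefined. 0b->0: no, a/bba meet in 1. 0b->1: no, a/b meet in 1. Open state 2: 0b->2.
c: 0c undefined. 0c->0: no, a/cca meet in 1. 0c->1: ok.
aa: 1a undefined. 1a->0: ok.
ab: 1b undefined. 1b->0: no, abc/aba meet in 1. 1b->1: ok.
ba: 2a undefined. 2a->0: no, baaaba/aba meet in 0. 2a->1: no, baab/b meet in 2. 2a->2: no, baaaba/bba meet in 2 with "ba" left. Open state 3: 2a->3.
bb: 2b undefined. 2b->0: no, c/bba meet in 1. 2b->1: ok.
bc: 2c undefined. 2c->0: no, aabcca/aba meet in 0. 2c->1: no, aabcca/cca meet in 1 with "ca" left. 2c->2: no, cbbbcb/bcbbcb meet in 1 with "cb" left. 2c->3: ok.
cc: 1c undefined. 1c->0: no, abc/aba meet in 0. 1c->1: ok.
baa: 3a undefined. 3a->0: no, abc/bcaa meet in 1. 3a->1: ok.
bcb: 3b undefined. 3b->0: ok.
aabcc: 3c undefined. 3c->0: ok.
All examples now run through 4 states with every (state, symbol) defined. Accept strings end in {1,3}, Reject strings end in {0,2}; accept={1,3}.

states=4 start=0 accept={1,3} delta: 0a->1 0b->2 0c->1 1a->0 1b->1 1c->1 2a->3 2b->1 2c->3 3a->1 3b->0 3c->0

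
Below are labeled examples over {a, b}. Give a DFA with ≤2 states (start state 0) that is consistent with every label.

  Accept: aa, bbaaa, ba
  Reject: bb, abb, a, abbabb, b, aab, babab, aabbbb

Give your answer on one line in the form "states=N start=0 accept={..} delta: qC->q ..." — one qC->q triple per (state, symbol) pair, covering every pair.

states=2 start=0 accept={0} delta: 0a->1 0b->1 1a->0 1b->1

Fold the examples into a partial DFA from state 0: repeatedly fix the first undefined (state, symbol) met by the shortest-then-alphabetical prefix, trying targets in increasing order and rejecting any under which an Accept and a Reject string meet in one state with the same remainder; add a state when all current targets are rejected. Accepting states are where Accept strings end.
a: 0a undefined. 0a->0: no, aa/a meet in 0. Open state 1: 0a->1.
b: 0b undefined. 0b->0: no, ba/a meet in 1. 0b->1: ok.
aa: 1a undefined. 1a->0: ok.
ab: 1b undefined. 1b->0: no, aa/bb meet in 0. 1b->1: ok.
All examples now run through 2 states with every (state, symbol) defined. Accept strings end in {0}, Reject strings end in {1}; accept={0}.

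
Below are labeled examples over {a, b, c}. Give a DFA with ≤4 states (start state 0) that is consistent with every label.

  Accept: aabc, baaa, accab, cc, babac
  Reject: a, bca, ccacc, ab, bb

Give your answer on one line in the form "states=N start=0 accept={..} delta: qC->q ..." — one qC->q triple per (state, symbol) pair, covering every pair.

State merging on the prefix tree: take the shortest (then alphabetical) example prefix whose next move is undefined and point that move at state 0, else 1, else 2, ...; a target is out if some Accept/Reject pair would then sit in one state with the same input left (inseparable). If every existing state is out, open a new one.
a: 0a undefined. 0a->0: ok.
b: 0b undefined. 0b->0: no, baaa/a meet in 0. Open state 1: 0b->1.
c: 0c undefined. 0c->0: no, accab/ab meet in 1. 0c->1: ok.
ba: 1a undefined. 1a->0: no, baaa/a meet in 0. 1a->1: no, baaa/ab meet in 1. Open state 2: 1a->2.
bb: 1b undefined. 1b->0: ok.
bc: 1c undefined. 1c->0: no, aabc/a meet in 0. 1c->1: no, aabc/ab meet in 1. 1c->2: ok.
baa: 2a undefined. 2a->0: no, aabc/ccacc meet in 2. 2a->1: no, accab/a meet in 0. 2a->2: no, aabc/bca meet in 2. Open state 3: 2a->3.
bab: 2b undefined. 2b->0: no, babac/ab meet in 1. 2b->1: ok.
baaa: 3a undefined. 3a->0: no, baaa/a meet in 0. 3a->1: no, baaa/ab meet in 1. 3a->2: ok.
ccac: 3c undefined. 3c->0: ok.
accab: 3b undefined. 3b->0: no, accab/a meet in 0. 3b->1: no, accab/ccacc meet in 1. 3b->2: ok.
babac: 2c undefined. 2c->0: no, babac/a meet in 0. 2c->1: no, babac/ccacc meet in 1. 2c->2: ok.
All examples now run through 4 states with every (state, symbol) defined. Accept strings end in {2}, Reject strings end in {0,1,3}; accept={2}.

states=4 start=0 accept={2} delta: 0a->0 0b->1 0c->1 1a->2 1b->0 1c->2 2a->3 2b->1 2c->2 3a->2 3b->2 3c->0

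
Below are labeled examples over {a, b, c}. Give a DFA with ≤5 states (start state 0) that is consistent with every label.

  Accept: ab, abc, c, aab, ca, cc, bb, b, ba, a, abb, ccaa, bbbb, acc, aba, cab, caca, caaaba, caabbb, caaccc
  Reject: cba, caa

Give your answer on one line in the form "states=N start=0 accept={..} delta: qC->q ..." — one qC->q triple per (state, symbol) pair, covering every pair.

State merging on the prefix tree: take the shortest (then alphabetical) example prefix whose next move is undefined and point that move at state 0, else 1, else 2, ...; a target is out if some Accept/Reject pair would then sit in one state with the same input left (inseparable). If every existing state is out, open a new one.
a: 0a undefined. 0a->0: ok.
b: 0b undefined. 0b->0: ok.
c: 0c undefined. 0c->0: no, ab/cba meet in 0. Open state 1: 0c->1.
ca: 1a undefined. 1a->0: no, ab/caa meet in 0. 1a->1: no, abc/caa meet in 1. Open state 2: 1a->2.
cb: 1b undefined. 1b->0: no, ab/cba meet in 0. 1b->1: no, ca/cba meet in 2. 1b->2: ok.
cc: 1c undefined. 1c->0: ok.
caa: 2a undefined. 2a->0: no, ab/cba meet in 0. 2a->1: no, abc/cba meet in 1. 2a->2: no, ca/cba meet in 2. Open state 3: 2a->3.
cab: 2b undefined. 2b->0: ok.
cac: 2c undefined. 2c->0: ok.
caaa: 3a undefined. 3a->0: ok.
caab: 3b undefined. 3b->0: ok.
caac: 3c undefined. 3c->0: ok.
All examples now run through 4 states with every (state, symbol) defined. Accept strings end in {0,1,2}, Reject strings end in {3}; accept={0,1,2}.

states=4 start=0 accept={0,1,2} delta: 0a->0 0b->0 0c->1 1a->2 1b->2 1c->0 2a->3 2b->0 2c->0 3a->0 3b->0 3c->0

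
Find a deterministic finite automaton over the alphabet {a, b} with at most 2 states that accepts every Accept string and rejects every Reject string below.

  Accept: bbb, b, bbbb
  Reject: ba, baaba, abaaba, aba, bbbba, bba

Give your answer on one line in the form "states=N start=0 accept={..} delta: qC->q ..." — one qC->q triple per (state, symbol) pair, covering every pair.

Fold the examples into a partial DFA from state 0: repeatedly fix the first undefined (state, symbol) met by the shortest-then-alphabetical prefix, trying targets in increasing order and rejecting any under which an Accept and a Reject string meet in one state with the same remainder; add a state when all current targets are rejected. Accepting states are where Accept strings end.
a: 0a undefined. 0a->0: ok.
b: 0b undefined. 0b->0: no, bbb/ba meet in 0. Open state 1: 0b->1.
ba: 1a undefined. 1a->0: ok.
bb: 1b undefined. 1b->0: no, bbbb/ba meet in 0. 1b->1: ok.
All examples now run through 2 states with every (state, symbol) defined. Accept strings end in {1}, Reject strings end in {0}; accept={1}.

states=2 start=0 accept={1} delta: 0a->0 0b->1 1a->0 1b->1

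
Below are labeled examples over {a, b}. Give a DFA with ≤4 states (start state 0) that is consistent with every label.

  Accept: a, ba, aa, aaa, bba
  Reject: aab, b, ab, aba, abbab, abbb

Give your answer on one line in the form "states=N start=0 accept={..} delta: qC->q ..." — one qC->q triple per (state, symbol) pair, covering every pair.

states=3 start=0 accept={1} delta: 0a->1 0b->0 1a->1 1b->2 2a->0 2b->0

Fold the examples into a partial DFA from state 0: repeatedly fix the first undefined (state, symbol) met by the shortest-then-alphabetical prefix, trying targets in increasing order and rejecting any under which an Accept and a Reject string meet in one state with the same remainder; add a state when all current targets are rejected. Accepting states are where Accept strings end.
a: 0a undefined. 0a->0: no, ba/aba meet in 0 with "ba" left. Open state 1: 0a->1.
b: 0b undefined. 0b->0: ok.
aa: 1a undefined. 1a->0: no, aa/aab meet in 0. 1a->1: ok.
ab: 1b undefined. 1b->0: no, a/aba meet in 1. 1b->1: no, a/aab meet in 1. Open state 2: 1b->2.
aba: 2a undefined. 2a->0: ok.
abb: 2b undefined. 2b->0: ok.
All examples now run through 3 states with every (state, symbol) defined. Accept strings end in {1}, Reject strings end in {0,2}; accept={1}.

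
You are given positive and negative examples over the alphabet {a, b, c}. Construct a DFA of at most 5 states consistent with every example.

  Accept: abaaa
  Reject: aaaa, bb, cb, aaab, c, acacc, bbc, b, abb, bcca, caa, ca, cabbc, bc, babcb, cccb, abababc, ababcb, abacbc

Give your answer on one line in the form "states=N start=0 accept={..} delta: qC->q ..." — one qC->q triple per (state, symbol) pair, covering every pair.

states=3 start=0 accept={2} delta: 0a->0 0b->1 0c->0 1a->2 1b->0 1c->0 2a->1 2b->0 2c->0

State merging on the prefix tree: take the shortest (then alphabetical) example prefix whose next move is undefined and point that move at state 0, else 1, else 2, ...; a target is out if some Accept/Reject pair would then sit in one state with the same input left (inseparable). If every existing state is out, open a new one.
a: 0a undefined. 0a->0: ok.
b: 0b undefined. 0b->0: no, abaaa/aaaa meet in 0. Open state 1: 0b->1.
c: 0c undefined. 0c->0: ok.
ba: 1a undefined. 1a->0: no, abaaa/aaaa meet in 0. 1a->1: no, abaaa/cb meet in 1. Open state 2: 1a->2.
bb: 1b undefined. 1b->0: ok.
bc: 1c undefined. 1c->0: ok.
bab: 2b undefined. 2b->0: ok.
abaa: 2a undefined. 2a->0: no, abaaa/aaaa meet in 0. 2a->1: ok.
abac: 2c undefined. 2c->0: ok.
All examples now run through 3 states with every (state, symbol) defined. Accept strings end in {2}, Reject strings end in {0,1}; accept={2}.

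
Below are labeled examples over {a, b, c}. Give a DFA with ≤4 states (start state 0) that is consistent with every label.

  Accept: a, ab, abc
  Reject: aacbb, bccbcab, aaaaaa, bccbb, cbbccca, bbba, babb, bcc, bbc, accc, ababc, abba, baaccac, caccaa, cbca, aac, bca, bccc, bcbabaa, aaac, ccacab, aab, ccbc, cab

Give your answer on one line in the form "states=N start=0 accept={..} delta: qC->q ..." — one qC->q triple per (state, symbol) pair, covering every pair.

Fold the examples into a partial DFA from state 0: repeatedly fix the first undefined (state, symbol) met by the shortest-then-alphabetical prefix, trying targets in increasing order and rejecting any under which an Accept and a Reject string meet in one state with the same remainder; add a state when all current targets are rejected. Accepting states are where Accept strings end.
a: 0a undefined. 0a->0: no, a/aaaaaa meet in 0. Open state 1: 0a->1.
b: 0b undefined. 0b->0: no, a/bbba meet in 1. 0b->1: no, abc/bbc meet in 1 with "bc" left. Open state 2: 0b->2.
c: 0c undefined. 0c->0: no, ab/cab meet in 1 with "b" left. 0c->1: ok.
aa: 1a undefined. 1a->0: no, a/aac meet in 1. 1a->1: no, a/aaaaaa meet in 1. 1a->2: ok.
ab: 1b undefined. 1b->0: no, a/ababc meet in 1. 1b->1: ok.
ac: 1c undefined. 1c->0: no, a/cbbccca meet in 1. 1c->1: no, a/accc meet in 1. 1c->2: no, abc/abba meet in 2. Open state 3: 1c->3.
ba: 2a undefined. 2a->0: no, a/aaac meet in 1. 2a->1: no, a/babb meet in 1. 2a->2: ok.
bb: 2b undefined. 2b->0: no, a/bbc meet in 1. 2b->1: no, a/babb meet in 1. 2b->2: ok.
bc: 2c undefined. 2c->0: no, a/bccbb meet in 1. 2c->1: no, a/aacbb meet in 1. 2c->2: ok.
acc: 3c undefined. 3c->0: no, a/accc meet in 1. 3c->1: no, abc/accc meet in 3. 3c->2: ok.
cca: 3a undefined. 3a->0: ok.
ccb: 3b undefined. 3b->0: no, a/ccbc meet in 1. 3b->1: no, abc/ccbc meet in 3. 3b->2: ok.
All examples now run through 4 states with every (state, symbol) defined. Accept strings end in {1,3}, Reject strings end in {0,2}; accept={1,3}.

states=4 start=0 accept={1,3} delta: 0a->1 0b->2 0c->1 1a->2 1b->1 1c->3 2a->2 2b->2 2c->2 3a->0 3b->2 3c->2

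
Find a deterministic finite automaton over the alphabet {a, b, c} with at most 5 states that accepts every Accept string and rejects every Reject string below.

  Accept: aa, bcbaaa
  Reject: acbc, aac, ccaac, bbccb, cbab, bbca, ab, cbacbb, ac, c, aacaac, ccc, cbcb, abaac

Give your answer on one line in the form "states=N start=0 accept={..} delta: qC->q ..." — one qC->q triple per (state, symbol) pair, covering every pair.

Grow the machine one transition at a time. Run the examples from 0; the earliest place one falls off (shortest prefix, ties alphabetical) gets sent to the lowest-numbered state that keeps every Accept/Reject pair distinguishable — a pair clashes when both reach the same state with identical unread suffix — and to a fresh state only if none does.
a: 0a undefined. 0a->0: ok.
b: 0b undefined. 0b->0: no, aa/ab meet in 0. Open state 1: 0b->1.
c: 0c undefined. 0c->0: no, aa/aac meet in 0. 0c->1: ok.
bb: 1b undefined. 1b->0: no, aa/cbcb meet in 0. 1b->1: ok.
bc: 1c undefined. 1c->0: no, aa/acbc meet in 0. 1c->1: ok.
aba: 1a undefined. 1a->0: no, aa/bbca meet in 0. 1a->1: no, bcbaaa/acbc meet in 1. Open state 2: 1a->2.
abaa: 2a undefined. 2a->0: ok.
cbab: 2b undefined. 2b->0: no, aa/cbab meet in 0. 2b->1: ok.
cbac: 2c undefined. 2c->0: ok.
All examples now run through 3 states with every (state, symbol) defined. Accept strings end in {0}, Reject strings end in {1,2}; accept={0}.

states=3 start=0 accept={0} delta: 0a->0 0b->1 0c->1 1a->2 1b->1 1c->1 2a->0 2b->1 2c->0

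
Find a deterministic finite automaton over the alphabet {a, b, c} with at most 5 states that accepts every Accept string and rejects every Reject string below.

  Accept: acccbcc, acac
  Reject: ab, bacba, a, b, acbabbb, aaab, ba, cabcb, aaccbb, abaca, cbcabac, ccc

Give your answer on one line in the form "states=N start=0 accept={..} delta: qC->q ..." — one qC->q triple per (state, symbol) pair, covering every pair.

states=4 start=0 accept={1} delta: 0a->0 0b->0 0c->1 1a->0 1b->2 1c->2 2a->2 2b->3 2c->2 3a->1 3b->0 3c->0

Grow the machine one transition at a time. Run the examples from 0; the earliest place one falls off (shortest prefix, ties alphabetical) gets sent to the lowest-numbered state that keeps every Accept/Reject pair distinguishable — a pair clashes when both reach the same state with identical unread suffix — and to a fresh state only if none does.
a: 0a undefined. 0a->0: ok.
b: 0b undefined. 0b->0: ok.
c: 0c undefined. 0c->0: no, acccbcc/ab meet in 0. Open state 1: 0c->1.
ca: 1a undefined. 1a->0: ok.
cb: 1b undefined. 1b->0: no, acac/cbcabac meet in 1. 1b->1: no, acac/cabcb meet in 1. Open state 2: 1b->2.
cc: 1c undefined. 1c->0: no, acac/ccc meet in 1. 1c->1: no, acac/ccc meet in 1. 1c->2: ok.
cbc: 2c undefined. 2c->0: no, acccbcc/cabcb meet in 2. 2c->1: no, acccbcc/cabcb meet in 2. 2c->2: ok.
acba: 2a undefined. 2a->0: no, acac/cbcabac meet in 1. 2a->1: no, acac/bacba meet in 1. 2a->2: ok.
aaccb: 2b undefined. 2b->0: no, acccbcc/bacba meet in 2. 2b->1: no, acccbcc/bacba meet in 2. 2b->2: no, acccbcc/bacba meet in 2. Open state 3: 2b->3.
aaccbb: 3b undefined. 3b->0: ok.
acccbc: 3c undefined. 3c->0: ok.
cbcaba: 3a undefined. 3a->0: no, acccbcc/cbcabac meet in 1. 3a->1: ok.
All examples now run through 4 states with every (state, symbol) defined. Accept strings end in {1}, Reject strings end in {0,2}; accept={1}.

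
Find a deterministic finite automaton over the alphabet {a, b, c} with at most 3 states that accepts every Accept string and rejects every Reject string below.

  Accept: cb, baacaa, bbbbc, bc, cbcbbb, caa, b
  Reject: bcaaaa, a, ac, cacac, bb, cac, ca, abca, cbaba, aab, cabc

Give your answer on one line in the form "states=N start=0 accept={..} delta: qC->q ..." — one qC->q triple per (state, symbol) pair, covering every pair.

Fold the examples into a partial DFA from state 0: repeatedly fix the first undefined (state, symbol) met by the shortest-then-alphabetical prefix, trying targets in increasing order and rejecting any under which an Accept and a Reject string meet in one state with the same remainder; add a state when all current targets are rejected. Accepting states are where Accept strings end.
a: 0a undefined. 0a->0: no, b/aab meet in 0 with "b" left. Open state 1: 0a->1.
b: 0b undefined. 0b->0: no, b/bb meet in 0. 0b->1: no, bc/ac meet in 1 with "c" left. Open state 2: 0b->2.
c: 0c undefined. 0c->0: ok.
aa: 1a undefined. 1a->0: no, cb/aab meet in 2. 1a->1: no, caa/a meet in 1. 1a->2: ok.
ab: 1b undefined. 1b->0: ok.
ac: 1c undefined. 1c->0: ok.
ba: 2a undefined. 2a->0: ok.
bb: 2b undefined. 2b->0: no, bbbbc/ac meet in 0. 2b->1: ok.
bc: 2c undefined. 2c->0: no, bbbbc/ac meet in 0. 2c->1: no, cb/bcaaaa meet in 2. 2c->2: ok.
All examples now run through 3 states with every (state, symbol) defined. Accept strings end in {2}, Reject strings end in {0,1}; accept={2}.

states=3 start=0 accept={2} delta: 0a->1 0b->2 0c->0 1a->2 1b->0 1c->0 2a->0 2b->1 2c->2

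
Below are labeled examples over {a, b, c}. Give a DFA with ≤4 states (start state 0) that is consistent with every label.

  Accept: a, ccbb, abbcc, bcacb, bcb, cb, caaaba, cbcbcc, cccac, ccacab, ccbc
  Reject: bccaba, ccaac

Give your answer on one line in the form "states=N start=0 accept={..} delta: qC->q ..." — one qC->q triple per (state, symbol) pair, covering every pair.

State merging on the prefix tree: take the shortest (then alphabetical) example prefix whose next move is undefined and point that move at state 0, else 1, else 2, ...; a target is out if some Accept/Reject pair would then sit in one state with the same input left (inseparable). If every existing state is out, open a new one.
a: 0a undefined. 0a->0: ok.
b: 0b undefined. 0b->0: ok.
c: 0c undefined. 0c->0: no, a/bccaba meet in 0. Open state 1: 0c->1.
ca: 1a undefined. 1a->0: ok.
cb: 1b undefined. 1b->0: ok.
cc: 1c undefined. 1c->0: no, a/bccaba meet in 0. 1c->1: no, a/bccaba meet in 0. Open state 2: 1c->2.
cca: 2a undefined. 2a->0: no, a/bccaba meet in 0. 2a->1: no, a/bccaba meet in 0. 2a->2: ok.
ccb: 2b undefined. 2b->0: no, a/bccaba meet in 0. 2b->1: no, a/bccaba meet in 0. 2b->2: no, ccbb/bccaba meet in 2. Open state 3: 2b->3.
ccc: 2c undefined. 2c->0: no, a/ccaac meet in 0. 2c->1: no, cccac/ccaac meet in 1. 2c->2: no, abbcc/ccaac meet in 2. 2c->3: ok.
ccbb: 3b undefined. 3b->0: ok.
ccbc: 3c undefined. 3c->0: ok.
ccca: 3a undefined. 3a->0: no, a/bccaba meet in 0. 3a->1: ok.
All examples now run through 4 states with every (state, symbol) defined. Accept strings end in {0,2}, Reject strings end in {1,3}; accept={0,2}.

states=4 start=0 accept={0,2} delta: 0a->0 0b->0 0c->1 1a->0 1b->0 1c->2 2a->2 2b->3 2c->3 3a->1 3b->0 3c->0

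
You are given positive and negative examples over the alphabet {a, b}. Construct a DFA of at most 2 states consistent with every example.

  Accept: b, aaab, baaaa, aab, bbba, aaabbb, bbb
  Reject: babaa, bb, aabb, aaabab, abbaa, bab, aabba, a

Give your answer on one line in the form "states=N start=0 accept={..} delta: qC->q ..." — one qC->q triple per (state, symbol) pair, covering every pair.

states=2 start=0 accept={1} delta: 0a->0 0b->1 1a->1 1b->0

Fold the examples into a partial DFA from state 0: repeatedly fix the first undefined (state, symbol) met by the shortest-then-alphabetical prefix, trying targets in increasing order and rejecting any under which an Accept and a Reject string meet in one state with the same remainder; add a state when all current targets are rejected. Accepting states are where Accept strings end.
a: 0a undefined. 0a->0: ok.
b: 0b undefined. 0b->0: no, b/babaa meet in 0. Open state 1: 0b->1.
ba: 1a undefined. 1a->0: no, b/aaabab meet in 1. 1a->1: ok.
bb: 1b undefined. 1b->0: ok.
All examples now run through 2 states with every (state, symbol) defined. Accept strings end in {1}, Reject strings end in {0}; accept={1}.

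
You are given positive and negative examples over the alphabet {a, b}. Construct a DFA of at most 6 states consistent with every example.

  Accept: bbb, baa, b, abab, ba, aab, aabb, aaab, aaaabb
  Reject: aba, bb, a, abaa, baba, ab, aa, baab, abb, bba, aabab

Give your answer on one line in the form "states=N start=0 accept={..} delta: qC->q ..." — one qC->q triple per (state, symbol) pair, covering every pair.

states=5 start=0 accept={2,4} delta: 0a->1 0b->2 1a->3 1b->1 2a->2 2b->0 3a->3 3b->4 4a->1 4b->2

Fold the examples into a partial DFA from state 0: repeatedly fix the first undefined (state, symbol) met by the shortest-then-alphabetical prefix, trying targets in increasing order and rejecting any under which an Accept and a Reject string meet in one state with the same remainder; add a state when all current targets are rejected. Accepting states are where Accept strings end.
a: 0a undefined. 0a->0: no, baa/abaa meet in 0 with "baa" left. Open state 1: 0a->1.
b: 0b undefined. 0b->0: no, bbb/bb meet in 0. 0b->1: no, bbb/abb meet in 1 with "bb" left. Open state 2: 0b->2.
aa: 1a undefined. 1a->0: no, aabb/bb meet in 2 with "b" left. 1a->1: no, abab/aabab meet in 1 with "bab" left. 1a->2: no, b/aa meet in 2. Open state 3: 1a->3.
ab: 1b undefined. 1b->0: no, b/abb meet in 2. 1b->1: ok.
ba: 2a undefined. 2a->0: no, baa/a meet in 1. 2a->1: no, baa/aba meet in 3. 2a->2: ok.
bb: 2b undefined. 2b->0: ok.
aaa: 3a undefined. 3a->0: no, aaaabb/a meet in 1. 3a->1: no, aaab/a meet in 1. 3a->2: no, bbb/abaa meet in 2. 3a->3: ok.
aab: 3b undefined. 3b->0: no, abab/bb meet in 0. 3b->1: no, abab/a meet in 1. 3b->2: no, aabb/bb meet in 0. 3b->3: no, abab/aba meet in 3. Open state 4: 3b->4.
aaba: 4a undefined. 4a->0: no, bbb/aabab meet in 2. 4a->1: ok.
aabb: 4b undefined. 4b->0: no, aabb/bb meet in 0. 4b->1: no, aabb/a meet in 1. 4b->2: ok.
All examples now run through 5 states with every (state, symbol) defined. Accept strings end in {2,4}, Reject strings end in {0,1,3}; accept={2,4}.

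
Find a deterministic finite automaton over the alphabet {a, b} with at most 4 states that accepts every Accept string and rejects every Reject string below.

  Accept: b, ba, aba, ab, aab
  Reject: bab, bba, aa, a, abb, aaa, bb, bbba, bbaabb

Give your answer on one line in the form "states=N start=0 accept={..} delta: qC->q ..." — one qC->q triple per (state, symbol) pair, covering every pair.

Fold the examples into a partial DFA from state 0: repeatedly fix the first undefined (state, symbol) met by the shortest-then-alphabetical prefix, trying targets in increasing order and rejecting any under which an Accept and a Reject string meet in one state with the same remainder; add a state when all current targets are rejected. Accepting states are where Accept strings end.
a: 0a undefined. 0a->0: ok.
b: 0b undefined. 0b->0: no, b/bab meet in 0. Open state 1: 0b->1.
ba: 1a undefined. 1a->0: no, b/bab meet in 1. 1a->1: ok.
bb: 1b undefined. 1b->0: no, b/bbba meet in 1. 1b->1: no, b/bab meet in 1. Open state 2: 1b->2.
bba: 2a undefined. 2a->0: ok.
bbb: 2b undefined. 2b->0: ok.
All examples now run through 3 states with every (state, symbol) defined. Accept strings end in {1}, Reject strings end in {0,2}; accept={1}.

states=3 start=0 accept={1} delta: 0a->0 0b->1 1a->1 1b->2 2a->0 2b->0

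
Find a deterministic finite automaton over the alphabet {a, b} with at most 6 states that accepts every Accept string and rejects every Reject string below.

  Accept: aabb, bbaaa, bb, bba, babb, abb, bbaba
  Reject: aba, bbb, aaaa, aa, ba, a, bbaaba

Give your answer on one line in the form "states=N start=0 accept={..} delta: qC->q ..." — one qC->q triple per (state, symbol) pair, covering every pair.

Fold the examples into a partial DFA from state 0: repeatedly fix the first undefined (state, symbol) met by the shortest-then-alphabetical prefix, trying targets in increasing order and rejecting any under which an Accept and a Reject string meet in one state with the same remainder; add a state when all current targets are rejected. Accepting states are where Accept strings end.
a: 0a undefined. 0a->0: ok.
b: 0b undefined. 0b->0: no, aabb/aba meet in 0. Open state 1: 0b->1.
ba: 1a undefined. 1a->0: ok.
bb: 1b undefined. 1b->0: no, aabb/aba meet in 0. 1b->1: no, aabb/bbb meet in 1. Open state 2: 1b->2.
bba: 2a undefined. 2a->0: no, bbaaa/aba meet in 0. 2a->1: no, bbaaa/aba meet in 0. 2a->2: no, bbaba/bbaaba meet in 2 with "ba" left. Open state 3: 2a->3.
bbb: 2b undefined. 2b->0: ok.
bbaa: 3a undefined. 3a->0: no, bbaaa/aba meet in 0. 3a->1: no, bbaaa/aba meet in 0. 3a->2: ok.
bbab: 3b undefined. 3b->0: no, bbaba/aba meet in 0. 3b->1: no, bbaba/aba meet in 0. 3b->2: ok.
All examples now run through 4 states with every (state, symbol) defined. Accept strings end in {2,3}, Reject strings end in {0}; accept={2,3}.

states=4 start=0 accept={2,3} delta: 0a->0 0b->1 1a->0 1b->2 2a->3 2b->0 3a->2 3b->2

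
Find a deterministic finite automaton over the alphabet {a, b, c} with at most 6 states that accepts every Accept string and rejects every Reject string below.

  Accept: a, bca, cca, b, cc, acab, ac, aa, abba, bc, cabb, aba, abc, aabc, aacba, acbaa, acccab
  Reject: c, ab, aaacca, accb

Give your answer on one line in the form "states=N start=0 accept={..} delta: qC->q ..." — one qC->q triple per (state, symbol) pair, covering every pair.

Grow the machine one transition at a time. Run the examples from 0; the earliest place one falls off (shortest prefix, ties alphabetical) gets sent to the lowest-numbered state that keeps every Accept/Reject pair distinguishable — a pair clashes when both reach the same state with identical unread suffix — and to a fresh state only if none does.
a: 0a undefined. 0a->0: no, cca/aaacca meet in 0 with "cca" left. Open state 1: 0a->1.
b: 0b undefined. 0b->0: no, bc/c meet in 0 with "c" left. 0b->1: ok.
c: 0c undefined. 0c->0: no, cc/c meet in 0. 0c->1: no, a/c meet in 1. Open state 2: 0c->2.
aa: 1a undefined. 1a->0: ok.
ab: 1b undefined. 1b->0: no, aa/ab meet in 0. 1b->1: no, a/ab meet in 1. 1b->2: ok.
ac: 1c undefined. 1c->0: no, acab/c meet in 2. 1c->1: no, bca/aaacca meet in 0. 1c->2: no, cca/aaacca meet in 2 with "ca" left. Open state 3: 1c->3.
ca: 2a undefined. 2a->0: no, cabb/c meet in 2. 2a->1: ok.
cc: 2c undefined. 2c->0: ok.
abb: 2b undefined. 2b->0: ok.
aca: 3a undefined. 3a->0: ok.
acb: 3b undefined. 3b->0: ok.
acc: 3c undefined. 3c->0: no, a/aaacca meet in 1. 3c->1: no, bca/aaacca meet in 0. 3c->2: no, a/aaacca meet in 1. 3c->3: no, bca/aaacca meet in 0. Open state 4: 3c->4.
accb: 4b undefined. 4b->0: no, bca/accb meet in 0. 4b->1: no, a/accb meet in 1. 4b->2: ok.
accc: 4c undefined. 4c->0: no, acccab/c meet in 2. 4c->1: ok.
aaacca: 4a undefined. 4a->0: no, bca/aaacca meet in 0. 4a->1: no, a/aaacca meet in 1. 4a->2: ok.
All examples now run through 5 states with every (state, symbol) defined. Accept strings end in {0,1,3}, Reject strings end in {2}; accept={0,1,3}.

states=5 start=0 accept={0,1,3} delta: 0a->1 0b->1 0c->2 1a->0 1b->2 1c->3 2a->1 2b->0 2c->0 3a->0 3b->0 3c->4 4a->2 4b->2 4c->1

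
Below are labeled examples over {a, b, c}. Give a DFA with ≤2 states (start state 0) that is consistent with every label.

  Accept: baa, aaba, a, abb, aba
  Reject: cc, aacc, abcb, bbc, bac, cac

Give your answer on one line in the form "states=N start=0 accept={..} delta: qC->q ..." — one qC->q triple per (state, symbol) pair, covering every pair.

Fold the examples into a partial DFA from state 0: repeatedly fix the first undefined (state, symbol) met by the shortest-then-alphabetical prefix, trying targets in increasing order and rejecting any under which an Accept and a Reject string meet in one state with the same remainder; add a state when all current targets are rejected. Accepting states are where Accept strings end.
a: 0a undefined. 0a->0: ok.
b: 0b undefined. 0b->0: ok.
c: 0c undefined. 0c->0: no, baa/cc meet in 0. Open state 1: 0c->1.
ca: 1a undefined. 1a->0: ok.
cc: 1c undefined. 1c->0: no, baa/cc meet in 0. 1c->1: ok.
abcb: 1b undefined. 1b->0: no, baa/abcb meet in 0. 1b->1: ok.
All examples now run through 2 states with every (state, symbol) defined. Accept strings end in {0}, Reject strings end in {1}; accept={0}.

states=2 start=0 accept={0} delta: 0a->0 0b->0 0c->1 1a->0 1b->1 1c->1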